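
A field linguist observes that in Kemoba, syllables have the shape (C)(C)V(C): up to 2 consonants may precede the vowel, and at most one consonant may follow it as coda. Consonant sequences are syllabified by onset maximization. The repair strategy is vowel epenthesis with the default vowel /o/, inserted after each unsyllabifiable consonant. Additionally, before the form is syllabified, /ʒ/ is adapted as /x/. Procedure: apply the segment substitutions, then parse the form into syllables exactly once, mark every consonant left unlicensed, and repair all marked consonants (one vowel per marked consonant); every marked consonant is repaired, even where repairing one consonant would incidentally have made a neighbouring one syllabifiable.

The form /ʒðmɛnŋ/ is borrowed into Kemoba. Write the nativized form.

Substitution: /ʒ/ → /x/, giving /xðmɛnŋ/.
The consonants /x/, /ŋ/ cannot be parsed into a legal (C)(C)V(C) syllable (at most one coda consonant is licensed; onsets may contain at most 2 consonants).
Inserting the epenthetic vowel yields /x/ → /xo/, /ŋ/ → /ŋo/.

xoðmɛnŋo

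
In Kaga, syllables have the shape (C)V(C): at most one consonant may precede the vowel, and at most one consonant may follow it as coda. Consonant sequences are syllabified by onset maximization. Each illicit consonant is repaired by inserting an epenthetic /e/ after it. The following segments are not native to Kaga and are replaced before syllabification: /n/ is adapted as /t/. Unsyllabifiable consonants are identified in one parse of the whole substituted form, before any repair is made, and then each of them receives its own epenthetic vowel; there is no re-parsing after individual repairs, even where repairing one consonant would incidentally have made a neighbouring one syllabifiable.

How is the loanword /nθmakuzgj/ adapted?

Substitution: /n/ → /t/, giving /tθmakuzgj/.
The consonants /t/, /θ/, /g/, /j/ cannot be parsed into a legal (C)V(C) syllable (at most one coda consonant is licensed; onsets are limited to one consonant).
Epenthesis after each stranded consonant: /t/ → /te/, /θ/ → /θe/, /g/ → /ge/, /j/ → /je/.

teθemakuzgeje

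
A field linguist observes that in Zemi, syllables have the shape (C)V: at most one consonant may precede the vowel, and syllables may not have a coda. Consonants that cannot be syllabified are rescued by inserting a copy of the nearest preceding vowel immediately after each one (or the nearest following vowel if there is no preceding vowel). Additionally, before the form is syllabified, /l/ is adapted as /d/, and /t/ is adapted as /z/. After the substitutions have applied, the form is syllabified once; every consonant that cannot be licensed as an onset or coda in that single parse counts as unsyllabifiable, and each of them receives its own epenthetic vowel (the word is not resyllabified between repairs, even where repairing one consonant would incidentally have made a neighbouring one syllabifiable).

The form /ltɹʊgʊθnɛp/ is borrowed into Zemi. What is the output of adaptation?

dʊzʊɹʊgʊθʊnɛpɛ

Substitution: /l/ → /d/, /t/ → /z/, giving /dzɹʊgʊθnɛp/.
Under (C)V, the unsyllabifiable consonants are /d/, /z/, /θ/, /p/ (no codas are permitted; onsets are limited to one consonant).
Epenthesis after each stranded consonant: /d/ → /dʊ/, /z/ → /zʊ/, /θ/ → /θʊ/, /p/ → /pɛ/.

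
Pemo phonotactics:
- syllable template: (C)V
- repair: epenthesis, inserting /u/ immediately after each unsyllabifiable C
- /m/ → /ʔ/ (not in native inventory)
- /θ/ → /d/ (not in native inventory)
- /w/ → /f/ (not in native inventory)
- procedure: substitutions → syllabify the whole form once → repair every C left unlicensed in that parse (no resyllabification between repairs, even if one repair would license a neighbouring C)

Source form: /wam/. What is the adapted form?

Substitution: /w/ → /f/, /m/ → /ʔ/, giving /faʔ/.
Syllabifying with onset maximization leaves /ʔ/ stranded (no codas are permitted; onsets are limited to one consonant).
Inserting the epenthetic vowel yields /ʔ/ → /ʔu/.

faʔu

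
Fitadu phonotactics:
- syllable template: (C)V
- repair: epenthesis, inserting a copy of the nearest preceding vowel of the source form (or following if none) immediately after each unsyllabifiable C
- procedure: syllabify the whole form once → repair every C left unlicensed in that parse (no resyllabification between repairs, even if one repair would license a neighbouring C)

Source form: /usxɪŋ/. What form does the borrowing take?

usuxɪŋɪ

The consonants /s/, /ŋ/ cannot be parsed into a legal (C)V syllable (no codas are permitted; onsets are limited to one consonant).
Epenthesis after each stranded consonant: /s/ → /su/, /ŋ/ → /ŋɪ/.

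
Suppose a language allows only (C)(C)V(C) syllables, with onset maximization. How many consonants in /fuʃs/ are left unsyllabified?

1

The consonants /s/ cannot be parsed into a legal (C)(C)V(C) syllable (at most one coda consonant is licensed; onsets may contain at most 2 consonants).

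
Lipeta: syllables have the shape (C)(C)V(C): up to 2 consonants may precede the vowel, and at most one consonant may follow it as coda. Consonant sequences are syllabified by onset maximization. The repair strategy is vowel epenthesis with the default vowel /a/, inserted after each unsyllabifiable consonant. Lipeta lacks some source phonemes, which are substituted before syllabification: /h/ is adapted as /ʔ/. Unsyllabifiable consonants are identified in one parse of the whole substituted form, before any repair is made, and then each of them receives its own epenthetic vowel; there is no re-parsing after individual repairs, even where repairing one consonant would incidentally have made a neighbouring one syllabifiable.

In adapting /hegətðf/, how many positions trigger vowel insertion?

2

After substitution the input is /ʔegətðf/.
The unsyllabifiable consonants are /ð/, /f/; each receives one epenthetic vowel.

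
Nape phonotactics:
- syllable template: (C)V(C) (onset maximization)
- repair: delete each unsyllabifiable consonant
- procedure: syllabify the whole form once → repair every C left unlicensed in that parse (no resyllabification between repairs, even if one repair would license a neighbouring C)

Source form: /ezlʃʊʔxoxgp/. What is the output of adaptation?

ezʃʊʔxox

Under (C)V(C), the unsyllabifiable consonants are /l/, /g/, /p/ (at most one coda consonant is licensed; onsets are limited to one consonant).
Each unlicensed consonant is deleted: /l/, /g/, /p/.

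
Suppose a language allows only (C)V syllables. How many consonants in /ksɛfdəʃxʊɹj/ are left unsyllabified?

5

The consonants /k/, /f/, /ʃ/, /ɹ/, /j/ cannot be parsed into a legal (C)V syllable (no codas are permitted; onsets are limited to one consonant).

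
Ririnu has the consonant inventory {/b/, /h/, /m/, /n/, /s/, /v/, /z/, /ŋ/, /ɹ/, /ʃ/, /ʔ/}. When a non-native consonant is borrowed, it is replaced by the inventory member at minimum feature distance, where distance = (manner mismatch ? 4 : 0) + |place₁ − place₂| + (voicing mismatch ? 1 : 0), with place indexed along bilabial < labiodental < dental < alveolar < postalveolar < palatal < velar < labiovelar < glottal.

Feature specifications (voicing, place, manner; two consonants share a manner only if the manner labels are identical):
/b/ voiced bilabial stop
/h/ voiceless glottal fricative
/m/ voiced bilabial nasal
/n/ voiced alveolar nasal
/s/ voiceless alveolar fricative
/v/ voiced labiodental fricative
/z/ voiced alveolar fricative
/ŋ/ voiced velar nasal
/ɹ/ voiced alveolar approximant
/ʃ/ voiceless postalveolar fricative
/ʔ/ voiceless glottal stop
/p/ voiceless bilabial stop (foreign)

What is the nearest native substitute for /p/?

b

/b/ is closest: same manner (stop), place distance 0 (bilabial→bilabial), voicing differs (+1); total 1. Next closest is /m/ at distance 5.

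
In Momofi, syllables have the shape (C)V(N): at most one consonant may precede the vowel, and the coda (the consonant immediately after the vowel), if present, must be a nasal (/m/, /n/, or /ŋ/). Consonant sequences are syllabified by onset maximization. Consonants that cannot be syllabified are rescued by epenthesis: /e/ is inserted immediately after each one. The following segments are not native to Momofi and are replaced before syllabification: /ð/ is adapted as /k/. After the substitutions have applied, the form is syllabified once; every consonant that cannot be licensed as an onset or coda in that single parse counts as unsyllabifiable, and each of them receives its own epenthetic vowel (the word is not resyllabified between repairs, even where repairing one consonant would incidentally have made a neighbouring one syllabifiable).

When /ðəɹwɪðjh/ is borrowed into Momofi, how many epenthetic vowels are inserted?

4

After substitution the input is /kəɹwɪkjh/.
The unsyllabifiable consonants are /ɹ/, /k/, /j/, /h/; each receives one epenthetic vowel.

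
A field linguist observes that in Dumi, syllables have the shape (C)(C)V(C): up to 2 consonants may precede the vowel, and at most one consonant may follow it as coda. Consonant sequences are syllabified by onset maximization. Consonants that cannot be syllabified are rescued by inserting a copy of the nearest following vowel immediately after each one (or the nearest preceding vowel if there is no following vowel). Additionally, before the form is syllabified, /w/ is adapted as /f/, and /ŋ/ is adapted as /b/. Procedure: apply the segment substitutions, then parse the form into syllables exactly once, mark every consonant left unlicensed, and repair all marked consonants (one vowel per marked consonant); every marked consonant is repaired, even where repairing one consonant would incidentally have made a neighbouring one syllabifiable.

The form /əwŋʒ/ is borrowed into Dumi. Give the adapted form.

Substitution: /w/ → /f/, /ŋ/ → /b/, giving /əfbʒ/.
Syllabifying with onset maximization leaves /b/, /ʒ/ stranded (at most one coda consonant is licensed; onsets may contain at most 2 consonants).
Each unlicensed consonant becomes the onset of a new syllable: /b/ → /bə/, /ʒ/ → /ʒə/.

əfbəʒə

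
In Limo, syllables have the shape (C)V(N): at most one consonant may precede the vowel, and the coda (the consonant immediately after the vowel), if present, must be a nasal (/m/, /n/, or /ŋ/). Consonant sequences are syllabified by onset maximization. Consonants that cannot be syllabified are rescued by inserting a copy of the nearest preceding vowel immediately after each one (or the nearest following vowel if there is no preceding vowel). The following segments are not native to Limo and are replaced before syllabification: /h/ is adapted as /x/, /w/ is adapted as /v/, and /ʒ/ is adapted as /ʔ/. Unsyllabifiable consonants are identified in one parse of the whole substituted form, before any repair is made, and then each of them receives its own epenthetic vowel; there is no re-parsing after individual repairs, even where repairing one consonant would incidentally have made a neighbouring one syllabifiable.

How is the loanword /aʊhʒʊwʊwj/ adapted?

Substitution: /h/ → /x/, /ʒ/ → /ʔ/, /w/ → /v/, giving /aʊxʔʊvʊvj/.
Syllabifying with onset maximization leaves /x/, /v/, /j/ stranded (only a nasal (/m/, /n/, or /ŋ/) is licensed in coda position; onsets are limited to one consonant).
Epenthesis after each stranded consonant: /x/ → /xʊ/, /v/ → /vʊ/, /j/ → /jʊ/.

aʊxʊʔʊvʊvʊjʊ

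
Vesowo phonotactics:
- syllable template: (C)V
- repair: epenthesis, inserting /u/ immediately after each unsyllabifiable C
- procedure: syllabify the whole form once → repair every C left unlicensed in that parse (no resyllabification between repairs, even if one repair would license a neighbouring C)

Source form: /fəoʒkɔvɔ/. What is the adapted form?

Under (C)V, the unsyllabifiable consonants are /ʒ/ (no codas are permitted; onsets are limited to one consonant).
Epenthesis after each stranded consonant: /ʒ/ → /ʒu/.

fəoʒukɔvɔ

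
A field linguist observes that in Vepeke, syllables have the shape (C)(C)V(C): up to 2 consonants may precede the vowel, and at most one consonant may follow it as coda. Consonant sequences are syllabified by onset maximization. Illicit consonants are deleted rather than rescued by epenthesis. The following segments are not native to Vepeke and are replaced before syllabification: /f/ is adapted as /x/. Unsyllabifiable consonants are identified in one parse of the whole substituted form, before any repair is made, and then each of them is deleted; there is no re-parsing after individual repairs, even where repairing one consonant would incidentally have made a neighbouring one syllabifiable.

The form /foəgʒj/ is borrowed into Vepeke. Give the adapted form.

xoəg

Substitution: /f/ → /x/, giving /xoəgʒj/.
Syllabifying with onset maximization leaves /ʒ/, /j/ stranded (at most one coda consonant is licensed; onsets may contain at most 2 consonants).
Deletion applies to /ʒ/, /j/.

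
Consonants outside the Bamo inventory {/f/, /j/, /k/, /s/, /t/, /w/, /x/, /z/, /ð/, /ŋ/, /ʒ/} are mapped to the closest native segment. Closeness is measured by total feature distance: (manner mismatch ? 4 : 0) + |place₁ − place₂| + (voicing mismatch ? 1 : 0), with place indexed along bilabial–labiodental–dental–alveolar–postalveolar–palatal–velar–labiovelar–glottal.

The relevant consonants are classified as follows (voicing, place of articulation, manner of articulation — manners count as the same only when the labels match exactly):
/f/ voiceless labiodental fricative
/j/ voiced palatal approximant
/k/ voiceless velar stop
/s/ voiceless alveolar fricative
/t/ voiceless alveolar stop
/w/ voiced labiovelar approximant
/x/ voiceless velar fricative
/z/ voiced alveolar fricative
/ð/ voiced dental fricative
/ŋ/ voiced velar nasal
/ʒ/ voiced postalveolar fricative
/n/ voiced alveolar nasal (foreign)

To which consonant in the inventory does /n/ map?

ŋ

/ŋ/ is closest: same manner (nasal), place distance 3 (alveolar→velar), same voicing; total 3. Next closest is /z/ at distance 4.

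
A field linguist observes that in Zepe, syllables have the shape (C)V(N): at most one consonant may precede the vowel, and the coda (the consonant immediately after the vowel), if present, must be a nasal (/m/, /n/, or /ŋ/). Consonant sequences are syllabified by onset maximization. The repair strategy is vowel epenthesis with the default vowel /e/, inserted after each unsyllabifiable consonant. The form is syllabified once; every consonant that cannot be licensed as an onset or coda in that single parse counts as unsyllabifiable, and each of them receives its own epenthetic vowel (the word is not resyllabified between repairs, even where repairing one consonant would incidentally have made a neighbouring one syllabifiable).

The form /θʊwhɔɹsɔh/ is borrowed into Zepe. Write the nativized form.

The consonants /w/, /ɹ/, /h/ cannot be parsed into a legal (C)V(N) syllable (only a nasal (/m/, /n/, or /ŋ/) is licensed in coda position; onsets are limited to one consonant).
Epenthesis after each stranded consonant: /w/ → /we/, /ɹ/ → /ɹe/, /h/ → /he/.

θʊwehɔɹesɔhe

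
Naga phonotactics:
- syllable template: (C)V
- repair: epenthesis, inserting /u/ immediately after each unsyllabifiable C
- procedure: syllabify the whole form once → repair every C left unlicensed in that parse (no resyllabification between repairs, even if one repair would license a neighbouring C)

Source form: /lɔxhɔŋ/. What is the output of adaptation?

Under (C)V, the unsyllabifiable consonants are /x/, /ŋ/ (no codas are permitted; onsets are limited to one consonant).
Each unlicensed consonant becomes the onset of a new syllable: /x/ → /xu/, /ŋ/ → /ŋu/.

lɔxuhɔŋu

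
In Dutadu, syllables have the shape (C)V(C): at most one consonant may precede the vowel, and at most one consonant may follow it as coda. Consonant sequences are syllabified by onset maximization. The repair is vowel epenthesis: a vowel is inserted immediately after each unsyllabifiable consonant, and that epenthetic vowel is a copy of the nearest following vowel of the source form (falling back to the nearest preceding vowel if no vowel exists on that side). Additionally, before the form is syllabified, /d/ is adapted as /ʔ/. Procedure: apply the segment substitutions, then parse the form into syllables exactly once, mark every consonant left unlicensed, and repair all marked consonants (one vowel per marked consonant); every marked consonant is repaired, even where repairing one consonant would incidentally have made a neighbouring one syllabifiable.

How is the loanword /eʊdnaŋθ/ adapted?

Substitution: /d/ → /ʔ/, giving /eʊʔnaŋθ/.
Under (C)V(C), the unsyllabifiable consonants are /θ/ (at most one coda consonant is licensed; onsets are limited to one consonant).
Each unlicensed consonant becomes the onset of a new syllable: /θ/ → /θa/.

eʊʔnaŋθa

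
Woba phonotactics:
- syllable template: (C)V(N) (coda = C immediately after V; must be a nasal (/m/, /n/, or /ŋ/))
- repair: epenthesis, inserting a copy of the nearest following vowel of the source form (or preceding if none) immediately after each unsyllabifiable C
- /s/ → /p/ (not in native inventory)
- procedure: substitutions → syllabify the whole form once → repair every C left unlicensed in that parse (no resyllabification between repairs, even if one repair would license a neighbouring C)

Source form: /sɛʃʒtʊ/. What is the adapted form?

pɛʃʊʒʊtʊ

Substitution: /s/ → /p/, giving /pɛʃʒtʊ/.
Syllabifying with onset maximization leaves /ʃ/, /ʒ/ stranded (only a nasal (/m/, /n/, or /ŋ/) is licensed in coda position; onsets are limited to one consonant).
Each unlicensed consonant becomes the onset of a new syllable: /ʃ/ → /ʃʊ/, /ʒ/ → /ʒʊ/.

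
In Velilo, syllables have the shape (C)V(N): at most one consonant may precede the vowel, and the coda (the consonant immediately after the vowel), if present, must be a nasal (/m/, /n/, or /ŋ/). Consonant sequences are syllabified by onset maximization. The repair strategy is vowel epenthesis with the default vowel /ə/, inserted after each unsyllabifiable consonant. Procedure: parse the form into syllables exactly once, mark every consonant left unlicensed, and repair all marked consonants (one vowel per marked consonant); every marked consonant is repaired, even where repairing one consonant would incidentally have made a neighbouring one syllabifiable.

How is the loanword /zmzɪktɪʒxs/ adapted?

The consonants /z/, /m/, /k/, /ʒ/, /x/, /s/ cannot be parsed into a legal (C)V(N) syllable (only a nasal (/m/, /n/, or /ŋ/) is licensed in coda position; onsets are limited to one consonant).
Epenthesis after each stranded consonant: /z/ → /zə/, /m/ → /mə/, /k/ → /kə/, /ʒ/ → /ʒə/, /x/ → /xə/, /s/ → /sə/.

zəməzɪkətɪʒəxəsə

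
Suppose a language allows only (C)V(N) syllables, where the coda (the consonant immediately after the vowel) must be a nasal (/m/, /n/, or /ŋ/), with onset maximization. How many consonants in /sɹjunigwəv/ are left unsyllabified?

4

The consonants /s/, /ɹ/, /g/, /v/ cannot be parsed into a legal (C)V(N) syllable (only a nasal (/m/, /n/, or /ŋ/) is licensed in coda position; onsets are limited to one consonant).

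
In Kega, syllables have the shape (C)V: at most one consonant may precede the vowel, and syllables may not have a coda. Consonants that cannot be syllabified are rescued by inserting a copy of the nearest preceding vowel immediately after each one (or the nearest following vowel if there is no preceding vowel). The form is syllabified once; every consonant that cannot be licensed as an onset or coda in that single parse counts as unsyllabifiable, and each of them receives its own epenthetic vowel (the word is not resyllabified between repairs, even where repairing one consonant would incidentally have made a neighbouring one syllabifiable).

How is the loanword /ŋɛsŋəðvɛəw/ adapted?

ŋɛsɛŋəðəvɛəwə

Syllabifying with onset maximization leaves /s/, /ð/, /w/ stranded (no codas are permitted; onsets are limited to one consonant).
Epenthesis after each stranded consonant: /s/ → /sɛ/, /ð/ → /ðə/, /w/ → /wə/.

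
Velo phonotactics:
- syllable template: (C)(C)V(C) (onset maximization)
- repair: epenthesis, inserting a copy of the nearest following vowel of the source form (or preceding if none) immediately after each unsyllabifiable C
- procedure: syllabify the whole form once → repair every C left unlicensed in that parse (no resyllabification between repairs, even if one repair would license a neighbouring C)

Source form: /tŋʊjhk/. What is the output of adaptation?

tŋʊjhʊkʊ

Syllabifying with onset maximization leaves /h/, /k/ stranded (at most one coda consonant is licensed; onsets may contain at most 2 consonants).
Inserting the epenthetic vowel yields /h/ → /hʊ/, /k/ → /kʊ/.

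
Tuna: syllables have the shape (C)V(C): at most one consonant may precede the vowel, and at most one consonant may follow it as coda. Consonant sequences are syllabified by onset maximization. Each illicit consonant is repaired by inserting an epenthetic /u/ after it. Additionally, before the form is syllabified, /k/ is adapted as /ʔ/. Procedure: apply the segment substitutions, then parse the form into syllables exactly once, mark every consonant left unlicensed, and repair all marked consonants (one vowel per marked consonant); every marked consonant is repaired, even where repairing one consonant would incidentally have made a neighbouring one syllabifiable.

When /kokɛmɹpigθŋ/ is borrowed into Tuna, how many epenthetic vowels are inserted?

After substitution the input is /ʔoʔɛmɹpigθŋ/.
The unsyllabifiable consonants are /ɹ/, /θ/, /ŋ/; each receives one epenthetic vowel.

3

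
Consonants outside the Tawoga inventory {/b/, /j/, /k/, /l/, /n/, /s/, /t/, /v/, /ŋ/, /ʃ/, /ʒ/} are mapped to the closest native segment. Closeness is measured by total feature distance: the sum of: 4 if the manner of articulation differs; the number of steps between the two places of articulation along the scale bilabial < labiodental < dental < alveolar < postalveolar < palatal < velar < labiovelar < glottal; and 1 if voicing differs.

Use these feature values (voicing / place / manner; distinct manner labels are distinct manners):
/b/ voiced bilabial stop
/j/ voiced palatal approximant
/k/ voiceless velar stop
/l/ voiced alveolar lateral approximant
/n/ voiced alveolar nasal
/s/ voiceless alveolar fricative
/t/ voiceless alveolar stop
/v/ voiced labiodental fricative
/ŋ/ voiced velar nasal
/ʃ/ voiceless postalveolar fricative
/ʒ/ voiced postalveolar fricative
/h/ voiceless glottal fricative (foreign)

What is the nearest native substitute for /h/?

ʃ

/ʃ/ is closest: same manner (fricative), place distance 4 (glottal→postalveolar), same voicing; total 4. Next closest is /s/ at distance 5.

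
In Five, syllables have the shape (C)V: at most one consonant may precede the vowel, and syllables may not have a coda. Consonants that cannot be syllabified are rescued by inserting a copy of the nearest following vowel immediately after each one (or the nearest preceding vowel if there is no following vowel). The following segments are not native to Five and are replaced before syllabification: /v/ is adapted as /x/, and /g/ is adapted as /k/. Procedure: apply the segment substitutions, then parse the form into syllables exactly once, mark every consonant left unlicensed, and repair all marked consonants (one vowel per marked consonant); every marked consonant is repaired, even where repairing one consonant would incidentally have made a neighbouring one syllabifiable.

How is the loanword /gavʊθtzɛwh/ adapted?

kaxʊθɛtɛzɛwɛhɛ

Substitution: /g/ → /k/, /v/ → /x/, giving /kaxʊθtzɛwh/.
The consonants /θ/, /t/, /w/, /h/ cannot be parsed into a legal (C)V syllable (no codas are permitted; onsets are limited to one consonant).
Each unlicensed consonant becomes the onset of a new syllable: /θ/ → /θɛ/, /t/ → /tɛ/, /w/ → /wɛ/, /h/ → /hɛ/.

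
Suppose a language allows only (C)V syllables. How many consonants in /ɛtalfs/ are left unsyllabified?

3

The consonants /l/, /f/, /s/ cannot be parsed into a legal (C)V syllable (no codas are permitted; onsets are limited to one consonant).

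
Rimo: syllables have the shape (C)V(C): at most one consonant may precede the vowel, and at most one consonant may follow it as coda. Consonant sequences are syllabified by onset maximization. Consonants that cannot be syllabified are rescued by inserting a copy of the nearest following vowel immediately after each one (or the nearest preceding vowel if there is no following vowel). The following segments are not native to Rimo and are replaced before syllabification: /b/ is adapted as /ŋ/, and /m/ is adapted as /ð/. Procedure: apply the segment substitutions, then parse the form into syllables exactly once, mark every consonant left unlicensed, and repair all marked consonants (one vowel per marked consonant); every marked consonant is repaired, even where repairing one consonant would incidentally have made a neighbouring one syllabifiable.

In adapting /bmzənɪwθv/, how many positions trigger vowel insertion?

4

After substitution the input is /ŋðzənɪwθv/.
The unsyllabifiable consonants are /ŋ/, /ð/, /θ/, /v/; each receives one epenthetic vowel.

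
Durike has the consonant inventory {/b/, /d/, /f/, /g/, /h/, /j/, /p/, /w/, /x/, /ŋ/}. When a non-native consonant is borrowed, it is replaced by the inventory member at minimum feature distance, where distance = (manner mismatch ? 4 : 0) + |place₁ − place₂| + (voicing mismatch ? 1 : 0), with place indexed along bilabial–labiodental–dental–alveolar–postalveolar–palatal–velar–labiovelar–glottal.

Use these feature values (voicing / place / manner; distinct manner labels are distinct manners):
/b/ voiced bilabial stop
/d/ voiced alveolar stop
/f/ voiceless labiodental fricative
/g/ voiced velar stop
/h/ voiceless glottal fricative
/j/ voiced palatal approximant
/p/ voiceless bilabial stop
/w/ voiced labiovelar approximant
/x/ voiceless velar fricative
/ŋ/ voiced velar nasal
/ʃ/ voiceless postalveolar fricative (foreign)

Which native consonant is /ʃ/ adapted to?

x

/x/ is closest: same manner (fricative), place distance 2 (postalveolar→velar), same voicing; total 2. Next closest is /f/ at distance 3.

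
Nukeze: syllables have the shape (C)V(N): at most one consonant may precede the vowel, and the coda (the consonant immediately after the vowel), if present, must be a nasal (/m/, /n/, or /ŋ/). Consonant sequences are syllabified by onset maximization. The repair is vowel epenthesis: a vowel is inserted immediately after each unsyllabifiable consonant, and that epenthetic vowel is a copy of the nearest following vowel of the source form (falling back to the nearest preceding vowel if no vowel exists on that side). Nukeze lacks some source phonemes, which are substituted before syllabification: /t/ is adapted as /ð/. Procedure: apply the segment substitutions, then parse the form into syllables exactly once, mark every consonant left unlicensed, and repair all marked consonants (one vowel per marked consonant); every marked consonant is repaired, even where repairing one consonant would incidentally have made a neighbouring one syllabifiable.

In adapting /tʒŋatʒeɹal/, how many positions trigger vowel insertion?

4

After substitution the input is /ðʒŋaðʒeɹal/.
The unsyllabifiable consonants are /ð/, /ʒ/, /ð/, /l/; each receives one epenthetic vowel.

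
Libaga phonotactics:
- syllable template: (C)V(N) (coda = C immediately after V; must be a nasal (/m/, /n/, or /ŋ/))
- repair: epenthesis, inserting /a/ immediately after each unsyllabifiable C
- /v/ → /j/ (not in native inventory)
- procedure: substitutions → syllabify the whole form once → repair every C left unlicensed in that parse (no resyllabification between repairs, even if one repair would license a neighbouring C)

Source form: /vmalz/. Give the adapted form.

Substitution: /v/ → /j/, giving /jmalz/.
Syllabifying with onset maximization leaves /j/, /l/, /z/ stranded (only a nasal (/m/, /n/, or /ŋ/) is licensed in coda position; onsets are limited to one consonant).
Inserting the epenthetic vowel yields /j/ → /ja/, /l/ → /la/, /z/ → /za/.

jamalaza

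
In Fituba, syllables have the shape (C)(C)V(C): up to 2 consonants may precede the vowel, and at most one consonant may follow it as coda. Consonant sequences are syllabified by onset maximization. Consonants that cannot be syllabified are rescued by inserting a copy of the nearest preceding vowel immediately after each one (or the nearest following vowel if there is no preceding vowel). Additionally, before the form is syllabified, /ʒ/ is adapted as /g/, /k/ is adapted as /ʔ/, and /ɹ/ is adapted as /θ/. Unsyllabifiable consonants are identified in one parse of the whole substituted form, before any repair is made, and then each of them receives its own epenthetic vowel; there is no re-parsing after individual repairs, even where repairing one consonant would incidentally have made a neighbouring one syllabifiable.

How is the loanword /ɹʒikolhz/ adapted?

θgiʔolhozo

Substitution: /ɹ/ → /θ/, /ʒ/ → /g/, /k/ → /ʔ/, giving /θgiʔolhz/.
Under (C)(C)V(C), the unsyllabifiable consonants are /h/, /z/ (at most one coda consonant is licensed; onsets may contain at most 2 consonants).
Epenthesis after each stranded consonant: /h/ → /ho/, /z/ → /zo/.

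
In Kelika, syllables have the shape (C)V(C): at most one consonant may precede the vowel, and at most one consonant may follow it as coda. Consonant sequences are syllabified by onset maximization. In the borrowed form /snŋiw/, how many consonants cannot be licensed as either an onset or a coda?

Under (C)V(C), the unsyllabifiable consonants are /s/, /n/ (at most one coda consonant is licensed; onsets are limited to one consonant).

2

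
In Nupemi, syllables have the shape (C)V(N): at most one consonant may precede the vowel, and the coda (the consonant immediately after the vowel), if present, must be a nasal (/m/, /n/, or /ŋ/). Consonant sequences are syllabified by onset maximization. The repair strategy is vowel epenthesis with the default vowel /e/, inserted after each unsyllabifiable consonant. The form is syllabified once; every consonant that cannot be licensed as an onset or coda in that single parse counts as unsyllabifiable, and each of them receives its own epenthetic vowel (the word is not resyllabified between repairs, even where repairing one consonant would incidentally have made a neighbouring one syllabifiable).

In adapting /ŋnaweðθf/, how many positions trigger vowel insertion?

4

The unsyllabifiable consonants are /ŋ/, /ð/, /θ/, /f/; each receives one epenthetic vowel.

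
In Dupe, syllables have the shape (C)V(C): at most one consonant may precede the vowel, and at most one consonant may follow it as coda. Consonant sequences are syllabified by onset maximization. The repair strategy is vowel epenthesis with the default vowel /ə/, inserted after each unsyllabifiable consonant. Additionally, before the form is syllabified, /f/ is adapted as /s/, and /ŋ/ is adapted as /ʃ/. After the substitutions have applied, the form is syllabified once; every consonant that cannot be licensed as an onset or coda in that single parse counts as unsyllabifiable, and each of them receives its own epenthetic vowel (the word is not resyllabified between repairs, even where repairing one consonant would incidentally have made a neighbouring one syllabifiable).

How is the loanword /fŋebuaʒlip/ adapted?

səʃebuaʒlip

Substitution: /f/ → /s/, /ŋ/ → /ʃ/, giving /sʃebuaʒlip/.
Syllabifying with onset maximization leaves /s/ stranded (at most one coda consonant is licensed; onsets are limited to one consonant).
Epenthesis after each stranded consonant: /s/ → /sə/.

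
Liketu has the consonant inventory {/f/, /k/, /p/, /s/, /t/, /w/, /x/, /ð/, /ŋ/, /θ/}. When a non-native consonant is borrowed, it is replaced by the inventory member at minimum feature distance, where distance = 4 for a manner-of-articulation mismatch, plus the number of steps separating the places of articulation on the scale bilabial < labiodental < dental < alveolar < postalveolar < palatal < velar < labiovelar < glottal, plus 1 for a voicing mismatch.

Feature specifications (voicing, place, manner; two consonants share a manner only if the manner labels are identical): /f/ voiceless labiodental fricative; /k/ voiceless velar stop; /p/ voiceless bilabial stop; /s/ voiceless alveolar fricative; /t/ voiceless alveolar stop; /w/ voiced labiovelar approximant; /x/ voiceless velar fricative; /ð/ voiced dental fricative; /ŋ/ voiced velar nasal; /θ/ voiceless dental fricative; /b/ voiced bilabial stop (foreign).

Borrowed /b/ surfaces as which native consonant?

/p/ is closest: same manner (stop), place distance 0 (bilabial→bilabial), voicing differs (+1); total 1. Next closest is /t/ at distance 4.

p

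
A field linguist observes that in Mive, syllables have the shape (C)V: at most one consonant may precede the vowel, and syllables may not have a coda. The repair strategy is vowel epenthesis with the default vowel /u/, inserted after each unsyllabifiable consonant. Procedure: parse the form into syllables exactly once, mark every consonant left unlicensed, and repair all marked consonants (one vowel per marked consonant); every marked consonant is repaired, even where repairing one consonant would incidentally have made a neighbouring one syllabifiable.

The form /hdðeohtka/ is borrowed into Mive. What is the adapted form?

The consonants /h/, /d/, /h/, /t/ cannot be parsed into a legal (C)V syllable (no codas are permitted; onsets are limited to one consonant).
Inserting the epenthetic vowel yields /h/ → /hu/, /d/ → /du/, /h/ → /hu/, /t/ → /tu/.

huduðeohutuka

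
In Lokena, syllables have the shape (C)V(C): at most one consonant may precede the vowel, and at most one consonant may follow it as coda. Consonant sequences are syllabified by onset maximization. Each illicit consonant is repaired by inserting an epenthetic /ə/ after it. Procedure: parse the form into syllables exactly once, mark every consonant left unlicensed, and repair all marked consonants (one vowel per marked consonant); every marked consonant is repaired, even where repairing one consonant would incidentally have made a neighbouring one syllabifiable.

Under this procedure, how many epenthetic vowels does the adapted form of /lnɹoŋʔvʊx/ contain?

3

The unsyllabifiable consonants are /l/, /n/, /ʔ/; each receives one epenthetic vowel.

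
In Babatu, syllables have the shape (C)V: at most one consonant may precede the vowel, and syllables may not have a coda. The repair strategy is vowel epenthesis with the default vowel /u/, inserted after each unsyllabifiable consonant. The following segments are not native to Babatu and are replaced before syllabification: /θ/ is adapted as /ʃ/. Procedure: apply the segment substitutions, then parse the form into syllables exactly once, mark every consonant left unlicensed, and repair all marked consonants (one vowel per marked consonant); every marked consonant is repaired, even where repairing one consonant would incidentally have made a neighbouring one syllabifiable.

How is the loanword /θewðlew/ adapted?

ʃewuðulewu

Substitution: /θ/ → /ʃ/, giving /ʃewðlew/.
The consonants /w/, /ð/, /w/ cannot be parsed into a legal (C)V syllable (no codas are permitted; onsets are limited to one consonant).
Epenthesis after each stranded consonant: /w/ → /wu/, /ð/ → /ðu/, /w/ → /wu/.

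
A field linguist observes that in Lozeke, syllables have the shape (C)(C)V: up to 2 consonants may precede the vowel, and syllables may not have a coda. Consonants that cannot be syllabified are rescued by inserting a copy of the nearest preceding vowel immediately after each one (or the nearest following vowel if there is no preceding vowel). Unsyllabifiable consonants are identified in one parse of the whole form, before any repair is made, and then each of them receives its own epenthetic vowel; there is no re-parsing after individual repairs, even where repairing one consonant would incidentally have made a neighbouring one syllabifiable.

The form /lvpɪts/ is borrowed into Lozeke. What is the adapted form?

The consonants /l/, /t/, /s/ cannot be parsed into a legal (C)(C)V syllable (no codas are permitted; onsets may contain at most 2 consonants).
Each unlicensed consonant becomes the onset of a new syllable: /l/ → /lɪ/, /t/ → /tɪ/, /s/ → /sɪ/.

lɪvpɪtɪsɪ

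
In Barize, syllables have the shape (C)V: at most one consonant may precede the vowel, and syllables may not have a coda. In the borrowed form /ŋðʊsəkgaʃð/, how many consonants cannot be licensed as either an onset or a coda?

The consonants /ŋ/, /k/, /ʃ/, /ð/ cannot be parsed into a legal (C)V syllable (no codas are permitted; onsets are limited to one consonant).

4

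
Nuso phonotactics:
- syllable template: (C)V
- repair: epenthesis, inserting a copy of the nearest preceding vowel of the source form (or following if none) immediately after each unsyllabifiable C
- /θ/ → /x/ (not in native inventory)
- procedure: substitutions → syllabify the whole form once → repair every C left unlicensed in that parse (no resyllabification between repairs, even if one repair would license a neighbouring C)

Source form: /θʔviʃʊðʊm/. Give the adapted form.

xiʔiviʃʊðʊmʊ

Substitution: /θ/ → /x/, giving /xʔviʃʊðʊm/.
Syllabifying with onset maximization leaves /x/, /ʔ/, /m/ stranded (no codas are permitted; onsets are limited to one consonant).
Inserting the epenthetic vowel yields /x/ → /xi/, /ʔ/ → /ʔi/, /m/ → /mʊ/.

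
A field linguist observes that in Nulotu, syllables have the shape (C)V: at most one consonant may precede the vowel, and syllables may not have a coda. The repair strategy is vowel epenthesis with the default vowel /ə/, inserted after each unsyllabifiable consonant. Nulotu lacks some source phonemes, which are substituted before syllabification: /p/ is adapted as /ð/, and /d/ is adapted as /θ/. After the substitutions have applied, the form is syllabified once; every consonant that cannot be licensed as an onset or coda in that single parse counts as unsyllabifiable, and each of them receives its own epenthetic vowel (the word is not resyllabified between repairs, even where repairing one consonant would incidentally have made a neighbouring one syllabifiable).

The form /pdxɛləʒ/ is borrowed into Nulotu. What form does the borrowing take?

Substitution: /p/ → /ð/, /d/ → /θ/, giving /ðθxɛləʒ/.
Syllabifying with onset maximization leaves /ð/, /θ/, /ʒ/ stranded (no codas are permitted; onsets are limited to one consonant).
Epenthesis after each stranded consonant: /ð/ → /ðə/, /θ/ → /θə/, /ʒ/ → /ʒə/.

ðəθəxɛləʒə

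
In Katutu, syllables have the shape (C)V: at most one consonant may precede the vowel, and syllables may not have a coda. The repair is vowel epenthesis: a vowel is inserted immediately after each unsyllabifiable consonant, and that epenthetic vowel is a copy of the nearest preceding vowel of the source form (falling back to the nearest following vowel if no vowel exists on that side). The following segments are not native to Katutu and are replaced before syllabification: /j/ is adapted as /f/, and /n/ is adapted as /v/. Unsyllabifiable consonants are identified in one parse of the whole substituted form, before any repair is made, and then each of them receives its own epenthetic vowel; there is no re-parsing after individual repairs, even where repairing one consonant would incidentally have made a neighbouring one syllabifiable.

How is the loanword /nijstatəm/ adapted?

vifisitatəmə

Substitution: /n/ → /v/, /j/ → /f/, giving /vifstatəm/.
Under (C)V, the unsyllabifiable consonants are /f/, /s/, /m/ (no codas are permitted; onsets are limited to one consonant).
Each unlicensed consonant becomes the onset of a new syllable: /f/ → /fi/, /s/ → /si/, /m/ → /mə/.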